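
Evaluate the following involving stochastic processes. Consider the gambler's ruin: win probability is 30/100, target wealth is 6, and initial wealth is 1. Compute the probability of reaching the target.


Gambler's ruin formula:
r = q/p = 0.7000/0.3000 = 2.3333
P(win) = (1 - r^i)/(1 - r^N)
= (1 - 2.3333^1)/(1 - 2.3333^6)
= 0.0083

0.0083


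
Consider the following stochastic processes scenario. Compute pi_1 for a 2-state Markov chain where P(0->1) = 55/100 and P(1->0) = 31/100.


Stationary distribution: pi_0 = p10/(p01+p10), pi_1 = p01/(p01+p10)
p01 = 0.5500, p10 = 0.3100
pi_1 = 0.6395

0.6395


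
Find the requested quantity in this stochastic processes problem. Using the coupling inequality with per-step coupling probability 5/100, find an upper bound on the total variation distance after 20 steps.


TV distance bound <= (1-delta)^n
= (1 - 0.0500)^20
= 0.9500^20
= 0.3585

0.3585


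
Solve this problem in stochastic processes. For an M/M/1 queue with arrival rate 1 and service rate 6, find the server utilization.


rho = lambda/mu
= 1/6
= 0.1667

0.1667


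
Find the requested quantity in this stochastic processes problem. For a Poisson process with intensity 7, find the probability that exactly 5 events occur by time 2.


P(N(t)=k) = (lambda*t)^k * exp(-lambda*t) / k!
lambda*t = 14
= 14^5 * exp(-14) / 5!
= 537824 * 8.3153e-07 / 120
= 0.0037

0.0037


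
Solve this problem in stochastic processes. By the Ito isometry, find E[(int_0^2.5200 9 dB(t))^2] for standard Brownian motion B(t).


By Ito isometry: E[(int f dB)^2] = int f^2 dt
= 9^2 * 2.5200
= 81 * 2.5200 = 204.1200

204.1200


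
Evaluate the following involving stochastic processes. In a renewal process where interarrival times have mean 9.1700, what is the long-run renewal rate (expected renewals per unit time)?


Long-run renewal rate = 1/E(X)
= 1/9.1700
= 0.1091

0.1091


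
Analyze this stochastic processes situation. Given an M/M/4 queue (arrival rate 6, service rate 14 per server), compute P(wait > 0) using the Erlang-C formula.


a = lambda/mu = 0.4286
rho = a/c = 0.1071
Erlang-C formula applied:
C(c,a) = 0.0010

0.0010


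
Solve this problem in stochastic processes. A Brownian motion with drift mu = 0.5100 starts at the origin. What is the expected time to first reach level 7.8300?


Expected first passage time = a/mu
= 7.8300/0.5100
= 15.3529

15.3529


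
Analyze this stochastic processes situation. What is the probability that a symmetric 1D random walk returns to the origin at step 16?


P(S(16) = 0) = C(16,8) / 4^8
= 12870 / 65536
= 0.1964

0.1964


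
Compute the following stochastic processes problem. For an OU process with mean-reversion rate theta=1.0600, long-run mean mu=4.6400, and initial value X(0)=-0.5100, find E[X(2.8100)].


E[X(t)] = mu + (X(0) - mu)*exp(-theta*t)
= 4.6400 + (-0.5100 - 4.6400)*exp(-1.0600*2.8100)
= 4.6400 + -5.1500 * 0.0509
= 4.3781

4.3781


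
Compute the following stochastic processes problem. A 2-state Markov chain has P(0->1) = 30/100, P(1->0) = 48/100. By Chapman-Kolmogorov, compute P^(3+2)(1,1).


P^5 = P^3 * P^2
Computing via matrix multiplication of the transition matrix.
Entry (1,1) of P^5 = 0.3849

0.3849


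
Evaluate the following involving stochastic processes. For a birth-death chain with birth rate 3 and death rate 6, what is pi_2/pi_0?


For birth-death process, pi_n/pi_0 = (lambda/mu)^n
= (3/6)^2
= 0.2500

0.2500


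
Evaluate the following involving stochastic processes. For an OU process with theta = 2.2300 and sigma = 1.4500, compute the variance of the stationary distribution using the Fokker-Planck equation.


Stationary variance = sigma^2 / (2*theta)
= 1.4500^2 / (2*2.2300)
= 2.1025 / 4.4600
= 0.4714

0.4714


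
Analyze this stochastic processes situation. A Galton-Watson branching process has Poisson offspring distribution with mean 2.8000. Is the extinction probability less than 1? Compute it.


Since mu = 2.8000 > 1, extinction prob q < 1.
Solve s = exp(mu*(s-1)) iteratively.
q = 0.0750

0.0750


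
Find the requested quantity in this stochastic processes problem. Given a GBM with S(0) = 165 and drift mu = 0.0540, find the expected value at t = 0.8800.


E[S(t)] = S(0) * exp(mu * t)
= 165 * exp(0.0540 * 0.8800)
= 165 * 1.0487
= 173.0301

173.0301


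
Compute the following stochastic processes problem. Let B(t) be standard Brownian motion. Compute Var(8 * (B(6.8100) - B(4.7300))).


Var(alpha*(B(t)-B(s))) = alpha^2 * (t-s)
= 8^2 * (6.8100 - 4.7300)
= 64 * 2.0800
= 133.1200

133.1200


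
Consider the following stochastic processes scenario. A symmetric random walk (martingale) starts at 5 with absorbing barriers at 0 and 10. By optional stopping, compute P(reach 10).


By optional stopping theorem: E(M at tau) = M(0) = 5
P(hit 10)*10 + P(hit 0)*0 = 5
P(hit 10) = (5 - 0)/(10 - 0) = 1/2 = 0.5000

0.5000


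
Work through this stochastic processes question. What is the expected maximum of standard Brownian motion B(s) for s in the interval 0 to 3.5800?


E(max B(s)) = sqrt(2t/pi)
= sqrt(2*3.5800/pi)
= sqrt(2.2791)
= 1.5097

1.5097


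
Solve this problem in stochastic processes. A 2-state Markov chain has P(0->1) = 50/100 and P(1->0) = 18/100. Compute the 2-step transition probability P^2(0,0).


Computing P^2 by matrix multiplication.
P = [[0.5000, 0.5000], [0.1800, 0.8200]]
After raising P to the power 2:
P^2(0,0) = 0.3400

0.3400


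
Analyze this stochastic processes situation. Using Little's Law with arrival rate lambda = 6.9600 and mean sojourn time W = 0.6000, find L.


Little's Law: L = lambda * W
= 6.9600 * 0.6000
= 4.1760

4.1760


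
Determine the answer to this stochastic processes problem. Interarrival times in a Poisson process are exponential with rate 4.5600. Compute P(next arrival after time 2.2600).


P(X > t) = exp(-lambda * t)
= exp(-4.5600 * 2.2600)
= exp(-10.3056) = 3.3445e-05

3.3445e-05


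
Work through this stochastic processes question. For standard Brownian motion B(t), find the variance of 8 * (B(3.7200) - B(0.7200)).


Var(alpha*(B(t)-B(s))) = alpha^2 * (t-s)
= 8^2 * (3.7200 - 0.7200)
= 64 * 3.0000
= 192.0000

192.0000


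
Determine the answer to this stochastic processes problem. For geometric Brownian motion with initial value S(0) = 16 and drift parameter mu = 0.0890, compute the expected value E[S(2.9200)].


E[S(t)] = S(0) * exp(mu * t)
= 16 * exp(0.0890 * 2.9200)
= 16 * 1.2968
= 20.7484

20.7484


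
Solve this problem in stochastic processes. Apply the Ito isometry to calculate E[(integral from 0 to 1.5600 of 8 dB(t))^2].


By Ito isometry: E[(int f dB)^2] = int f^2 dt
= 8^2 * 1.5600
= 64 * 1.5600 = 99.8400

99.8400


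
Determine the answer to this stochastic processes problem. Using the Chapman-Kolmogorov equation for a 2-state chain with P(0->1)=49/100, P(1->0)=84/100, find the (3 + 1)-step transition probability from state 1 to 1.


P^4 = P^3 * P^1
Computing via matrix multiplication of the transition matrix.
Entry (1,1) of P^4 = 0.3759

0.3759


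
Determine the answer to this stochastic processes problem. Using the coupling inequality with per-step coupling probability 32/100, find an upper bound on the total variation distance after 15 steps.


TV distance bound <= (1-delta)^n
= (1 - 0.3200)^15
= 0.6800^15
= 0.0031

0.0031


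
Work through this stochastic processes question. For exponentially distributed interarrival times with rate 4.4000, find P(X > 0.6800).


P(X > t) = exp(-lambda * t)
= exp(-4.4000 * 0.6800)
= exp(-2.9920) = 0.0502

0.0502


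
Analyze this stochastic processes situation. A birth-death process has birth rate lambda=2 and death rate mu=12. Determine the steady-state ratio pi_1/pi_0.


For birth-death process, pi_n/pi_0 = (lambda/mu)^n
= (2/12)^1
= 0.1667

0.1667


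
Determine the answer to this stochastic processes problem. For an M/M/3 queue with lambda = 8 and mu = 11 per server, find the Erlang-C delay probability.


a = lambda/mu = 0.7273
rho = a/c = 0.2424
Erlang-C formula applied:
C(c,a) = 0.0408

0.0408


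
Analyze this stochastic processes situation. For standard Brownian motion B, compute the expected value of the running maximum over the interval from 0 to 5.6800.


E(max B(s)) = sqrt(2t/pi)
= sqrt(2*5.6800/pi)
= sqrt(3.6160)
= 1.9016

1.9016


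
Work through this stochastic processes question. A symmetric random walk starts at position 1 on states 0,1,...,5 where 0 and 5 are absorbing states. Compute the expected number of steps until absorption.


For symmetric RW on 0,...,N with absorbing barriers, E(i) = i*(N-i)
E(1) = 1 * 4 = 4

4


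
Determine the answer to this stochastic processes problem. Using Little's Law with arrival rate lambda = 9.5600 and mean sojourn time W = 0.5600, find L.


Little's Law: L = lambda * W
= 9.5600 * 0.5600
= 5.3536

5.3536


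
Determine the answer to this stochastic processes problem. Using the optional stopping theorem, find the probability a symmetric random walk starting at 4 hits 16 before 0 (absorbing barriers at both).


By optional stopping theorem: E(M at tau) = M(0) = 4
P(hit 16)*16 + P(hit 0)*0 = 4
P(hit 16) = (4 - 0)/(16 - 0) = 1/4 = 0.2500

0.2500


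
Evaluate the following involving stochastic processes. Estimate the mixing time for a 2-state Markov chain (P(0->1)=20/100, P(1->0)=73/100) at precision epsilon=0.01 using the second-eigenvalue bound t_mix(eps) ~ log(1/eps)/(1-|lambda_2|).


lambda_2 = |1 - p01 - p10| = |1 - 0.2000 - 0.7300| = 0.0700
t_mix ~ log(1/eps)/(1 - |lambda_2|)
= log(100)/(1 - 0.0700) = 4.6052/0.9300
= 4.9518

4.9518


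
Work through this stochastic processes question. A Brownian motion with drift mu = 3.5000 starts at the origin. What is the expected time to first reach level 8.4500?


Expected first passage time = a/mu
= 8.4500/3.5000
= 2.4143

2.4143


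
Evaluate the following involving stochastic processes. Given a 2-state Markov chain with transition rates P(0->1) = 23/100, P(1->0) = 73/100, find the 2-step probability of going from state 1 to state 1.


Computing P^2 by matrix multiplication.
P = [[0.7700, 0.2300], [0.7300, 0.2700]]
After raising P to the power 2:
P^2(1,1) = 0.2408

0.2408


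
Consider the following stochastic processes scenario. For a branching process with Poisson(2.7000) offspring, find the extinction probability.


Since mu = 2.7000 > 1, extinction prob q < 1.
Solve s = exp(mu*(s-1)) iteratively.
q = 0.0844

0.0844


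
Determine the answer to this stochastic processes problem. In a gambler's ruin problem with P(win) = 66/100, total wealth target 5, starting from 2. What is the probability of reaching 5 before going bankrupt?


Gambler's ruin formula:
r = q/p = 0.3400/0.6600 = 0.5152
P(win) = (1 - r^i)/(1 - r^N)
= (1 - 0.5152^2)/(1 - 0.5152^5)
= 0.7623

0.7623


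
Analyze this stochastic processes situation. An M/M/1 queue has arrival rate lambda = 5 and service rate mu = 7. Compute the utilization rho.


rho = lambda/mu
= 5/7
= 0.7143

0.7143


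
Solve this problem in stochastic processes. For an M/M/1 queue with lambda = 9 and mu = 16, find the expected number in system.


rho = 9/16 = 0.5625
L = rho/(1-rho)
= 0.5625/0.4375
= 1.2857

1.2857


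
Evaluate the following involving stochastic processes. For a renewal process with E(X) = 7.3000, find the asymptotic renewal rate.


Long-run renewal rate = 1/E(X)
= 1/7.3000
= 0.1370

0.1370


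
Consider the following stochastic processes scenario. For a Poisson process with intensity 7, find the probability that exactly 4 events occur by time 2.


P(N(t)=k) = (lambda*t)^k * exp(-lambda*t) / k!
lambda*t = 14
= 14^4 * exp(-14) / 4!
= 38416 * 8.3153e-07 / 24
= 0.0013

0.0013


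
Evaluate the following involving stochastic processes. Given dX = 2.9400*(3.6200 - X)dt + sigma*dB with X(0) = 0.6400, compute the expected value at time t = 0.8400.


E[X(t)] = mu + (X(0) - mu)*exp(-theta*t)
= 3.6200 + (0.6400 - 3.6200)*exp(-2.9400*0.8400)
= 3.6200 + -2.9800 * 0.0846
= 3.3678

3.3678


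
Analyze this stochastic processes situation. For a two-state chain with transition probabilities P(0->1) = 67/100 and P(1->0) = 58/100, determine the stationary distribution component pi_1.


Stationary distribution: pi_0 = p10/(p01+p10), pi_1 = p01/(p01+p10)
p01 = 0.6700, p10 = 0.5800
pi_1 = 0.5360

0.5360


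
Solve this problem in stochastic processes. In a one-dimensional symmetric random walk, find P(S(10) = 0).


P(S(10) = 0) = C(10,5) / 4^5
= 252 / 1024
= 0.2461

0.2461


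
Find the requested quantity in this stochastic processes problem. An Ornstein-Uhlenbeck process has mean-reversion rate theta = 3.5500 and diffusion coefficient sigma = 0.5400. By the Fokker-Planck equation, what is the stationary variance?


Stationary variance = sigma^2 / (2*theta)
= 0.5400^2 / (2*3.5500)
= 0.2916 / 7.1000
= 0.0411

0.0411


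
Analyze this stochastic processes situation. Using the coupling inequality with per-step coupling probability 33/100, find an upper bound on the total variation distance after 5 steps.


TV distance bound <= (1-delta)^n
= (1 - 0.3300)^5
= 0.6700^5
= 0.1350

0.1350


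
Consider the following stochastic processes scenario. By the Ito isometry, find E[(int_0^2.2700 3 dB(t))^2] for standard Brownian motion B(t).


By Ito isometry: E[(int f dB)^2] = int f^2 dt
= 3^2 * 2.2700
= 9 * 2.2700 = 20.4300

20.4300


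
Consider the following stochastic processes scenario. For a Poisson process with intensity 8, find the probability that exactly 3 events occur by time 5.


P(N(t)=k) = (lambda*t)^k * exp(-lambda*t) / k!
lambda*t = 40
= 40^3 * exp(-40) / 3!
= 64000 * 4.2484e-18 / 6
= 4.5316e-14

4.5316e-14


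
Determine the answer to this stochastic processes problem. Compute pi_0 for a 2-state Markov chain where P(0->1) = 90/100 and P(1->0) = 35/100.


Stationary distribution: pi_0 = p10/(p01+p10), pi_1 = p01/(p01+p10)
p01 = 0.9000, p10 = 0.3500
pi_0 = 0.2800

0.2800


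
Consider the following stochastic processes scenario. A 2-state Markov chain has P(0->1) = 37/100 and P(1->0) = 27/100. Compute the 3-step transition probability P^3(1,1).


Computing P^3 by matrix multiplication.
P = [[0.6300, 0.3700], [0.2700, 0.7300]]
After raising P to the power 3:
P^3(1,1) = 0.5978

0.5978


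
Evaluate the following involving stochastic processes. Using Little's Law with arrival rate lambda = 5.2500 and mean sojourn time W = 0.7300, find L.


Little's Law: L = lambda * W
= 5.2500 * 0.7300
= 3.8325

3.8325


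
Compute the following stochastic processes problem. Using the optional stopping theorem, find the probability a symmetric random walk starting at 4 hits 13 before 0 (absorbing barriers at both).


By optional stopping theorem: E(M at tau) = M(0) = 4
P(hit 13)*13 + P(hit 0)*0 = 4
P(hit 13) = (4 - 0)/(13 - 0) = 4/13 = 0.3077

0.3077


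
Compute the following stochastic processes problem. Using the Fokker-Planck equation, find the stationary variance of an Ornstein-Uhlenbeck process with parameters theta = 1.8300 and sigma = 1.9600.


Stationary variance = sigma^2 / (2*theta)
= 1.9600^2 / (2*1.8300)
= 3.8416 / 3.6600
= 1.0496

1.0496


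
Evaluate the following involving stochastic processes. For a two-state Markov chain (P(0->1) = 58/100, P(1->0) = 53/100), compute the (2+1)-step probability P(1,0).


P^3 = P^2 * P^1
Computing via matrix multiplication of the transition matrix.
Entry (1,0) of P^3 = 0.4781

0.4781


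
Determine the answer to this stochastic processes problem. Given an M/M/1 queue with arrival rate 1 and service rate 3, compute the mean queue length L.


rho = 1/3 = 0.3333
L = rho/(1-rho)
= 0.3333/0.6667
= 0.5000

0.5000


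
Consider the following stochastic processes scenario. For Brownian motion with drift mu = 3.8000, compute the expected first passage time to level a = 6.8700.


Expected first passage time = a/mu
= 6.8700/3.8000
= 1.8079

1.8079


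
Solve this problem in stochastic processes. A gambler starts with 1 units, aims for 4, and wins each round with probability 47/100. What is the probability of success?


Gambler's ruin formula:
r = q/p = 0.5300/0.4700 = 1.1277
P(win) = (1 - r^i)/(1 - r^N)
= (1 - 1.1277^1)/(1 - 1.1277^4)
= 0.2069

0.2069


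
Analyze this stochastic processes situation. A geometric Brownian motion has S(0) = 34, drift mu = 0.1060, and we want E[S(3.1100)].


E[S(t)] = S(0) * exp(mu * t)
= 34 * exp(0.1060 * 3.1100)
= 34 * 1.3905
= 47.2768

47.2768


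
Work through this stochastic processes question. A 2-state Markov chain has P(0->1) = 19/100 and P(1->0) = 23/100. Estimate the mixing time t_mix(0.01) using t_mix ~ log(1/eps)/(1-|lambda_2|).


lambda_2 = |1 - p01 - p10| = |1 - 0.1900 - 0.2300| = 0.5800
t_mix ~ log(1/eps)/(1 - |lambda_2|)
= log(100)/(1 - 0.5800) = 4.6052/0.4200
= 10.9647

10.9647


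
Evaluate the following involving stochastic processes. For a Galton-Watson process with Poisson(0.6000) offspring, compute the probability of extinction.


Since mu = 0.6000 <= 1, extinction probability = 1.

1.0000


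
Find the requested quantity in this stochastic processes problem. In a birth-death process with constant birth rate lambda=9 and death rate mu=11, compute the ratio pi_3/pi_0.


For birth-death process, pi_n/pi_0 = (lambda/mu)^n
= (9/11)^3
= 0.5477

0.5477


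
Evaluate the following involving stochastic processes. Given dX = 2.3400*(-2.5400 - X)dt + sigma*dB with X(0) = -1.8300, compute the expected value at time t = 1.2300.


E[X(t)] = mu + (X(0) - mu)*exp(-theta*t)
= -2.5400 + (-1.8300 - -2.5400)*exp(-2.3400*1.2300)
= -2.5400 + 0.7100 * 0.0562
= -2.5001

-2.5001


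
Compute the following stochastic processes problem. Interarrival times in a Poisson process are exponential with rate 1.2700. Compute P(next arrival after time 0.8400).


P(X > t) = exp(-lambda * t)
= exp(-1.2700 * 0.8400)
= exp(-1.0668) = 0.3441

0.3441


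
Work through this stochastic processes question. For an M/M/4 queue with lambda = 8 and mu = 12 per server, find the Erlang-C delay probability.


a = lambda/mu = 0.6667
rho = a/c = 0.1667
Erlang-C formula applied:
C(c,a) = 0.0051

0.0051


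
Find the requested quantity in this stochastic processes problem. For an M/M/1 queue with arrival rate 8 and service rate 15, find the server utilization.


rho = lambda/mu
= 8/15
= 0.5333

0.5333


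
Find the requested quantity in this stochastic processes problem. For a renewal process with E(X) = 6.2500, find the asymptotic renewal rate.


Long-run renewal rate = 1/E(X)
= 1/6.2500
= 0.1600

0.1600


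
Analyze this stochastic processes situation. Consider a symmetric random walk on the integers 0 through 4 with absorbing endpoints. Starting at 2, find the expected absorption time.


For symmetric RW on 0,...,N with absorbing barriers, E(i) = i*(N-i)
E(2) = 2 * 2 = 4

4


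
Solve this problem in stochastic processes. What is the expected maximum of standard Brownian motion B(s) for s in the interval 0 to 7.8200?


E(max B(s)) = sqrt(2t/pi)
= sqrt(2*7.8200/pi)
= sqrt(4.9784)
= 2.2312

2.2312


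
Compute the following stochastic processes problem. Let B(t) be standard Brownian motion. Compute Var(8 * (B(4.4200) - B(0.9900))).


Var(alpha*(B(t)-B(s))) = alpha^2 * (t-s)
= 8^2 * (4.4200 - 0.9900)
= 64 * 3.4300
= 219.5200

219.5200


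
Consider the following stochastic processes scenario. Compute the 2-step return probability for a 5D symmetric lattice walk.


P(return in 2 steps) = P(reverse first step) = 1/(2d)
= 1/10
= 0.1000

0.1000


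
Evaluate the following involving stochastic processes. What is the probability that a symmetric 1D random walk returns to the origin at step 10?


P(S(10) = 0) = C(10,5) / 4^5
= 252 / 1024
= 0.2461

0.2461


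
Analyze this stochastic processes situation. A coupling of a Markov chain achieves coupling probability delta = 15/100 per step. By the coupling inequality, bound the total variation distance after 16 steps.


TV distance bound <= (1-delta)^n
= (1 - 0.1500)^16
= 0.8500^16
= 0.0743

0.0743


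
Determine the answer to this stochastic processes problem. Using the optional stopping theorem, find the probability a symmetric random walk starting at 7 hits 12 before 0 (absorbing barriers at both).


By optional stopping theorem: E(M at tau) = M(0) = 7
P(hit 12)*12 + P(hit 0)*0 = 7
P(hit 12) = (7 - 0)/(12 - 0) = 7/12 = 0.5833

0.5833


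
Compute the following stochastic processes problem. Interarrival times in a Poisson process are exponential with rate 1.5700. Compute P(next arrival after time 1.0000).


P(X > t) = exp(-lambda * t)
= exp(-1.5700 * 1.0000)
= exp(-1.5700) = 0.2080

0.2080


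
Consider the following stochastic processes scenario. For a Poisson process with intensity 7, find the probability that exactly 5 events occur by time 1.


P(N(t)=k) = (lambda*t)^k * exp(-lambda*t) / k!
lambda*t = 7
= 7^5 * exp(-7) / 5!
= 16807 * 9.1188e-04 / 120
= 0.1277

0.1277


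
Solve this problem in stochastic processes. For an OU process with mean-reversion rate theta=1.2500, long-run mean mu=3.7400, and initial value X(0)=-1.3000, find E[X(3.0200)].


E[X(t)] = mu + (X(0) - mu)*exp(-theta*t)
= 3.7400 + (-1.3000 - 3.7400)*exp(-1.2500*3.0200)
= 3.7400 + -5.0400 * 0.0229
= 3.6244

3.6244


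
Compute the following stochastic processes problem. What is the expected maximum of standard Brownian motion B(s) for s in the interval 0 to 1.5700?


E(max B(s)) = sqrt(2t/pi)
= sqrt(2*1.5700/pi)
= sqrt(0.9995)
= 0.9997

0.9997


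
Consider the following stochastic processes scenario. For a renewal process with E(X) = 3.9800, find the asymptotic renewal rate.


Long-run renewal rate = 1/E(X)
= 1/3.9800
= 0.2513

0.2513


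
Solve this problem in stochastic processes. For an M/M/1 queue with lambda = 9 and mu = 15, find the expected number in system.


rho = 9/15 = 0.6000
L = rho/(1-rho)
= 0.6000/0.4000
= 1.5000

1.5000


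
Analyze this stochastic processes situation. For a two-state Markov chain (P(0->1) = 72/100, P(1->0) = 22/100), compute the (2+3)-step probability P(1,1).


P^5 = P^2 * P^3
Computing via matrix multiplication of the transition matrix.
Entry (1,1) of P^5 = 0.7660

0.7660


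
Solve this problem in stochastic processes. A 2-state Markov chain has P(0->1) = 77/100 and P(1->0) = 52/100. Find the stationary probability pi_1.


Stationary distribution: pi_0 = p10/(p01+p10), pi_1 = p01/(p01+p10)
p01 = 0.7700, p10 = 0.5200
pi_1 = 0.5969

0.5969


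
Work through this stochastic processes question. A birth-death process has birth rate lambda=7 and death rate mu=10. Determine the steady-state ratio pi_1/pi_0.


For birth-death process, pi_n/pi_0 = (lambda/mu)^n
= (7/10)^1
= 0.7000

0.7000


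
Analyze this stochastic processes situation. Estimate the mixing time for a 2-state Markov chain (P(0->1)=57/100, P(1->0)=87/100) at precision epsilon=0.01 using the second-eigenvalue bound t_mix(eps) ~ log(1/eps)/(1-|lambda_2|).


lambda_2 = |1 - p01 - p10| = |1 - 0.5700 - 0.8700| = 0.4400
t_mix ~ log(1/eps)/(1 - |lambda_2|)
= log(100)/(1 - 0.4400) = 4.6052/0.5600
= 8.2235

8.2235


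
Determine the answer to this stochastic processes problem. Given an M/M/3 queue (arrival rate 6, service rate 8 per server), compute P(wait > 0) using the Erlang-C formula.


a = lambda/mu = 0.7500
rho = a/c = 0.2500
Erlang-C formula applied:
C(c,a) = 0.0441

0.0441


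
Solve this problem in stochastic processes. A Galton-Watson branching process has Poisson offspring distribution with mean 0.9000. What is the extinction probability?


Since mu = 0.9000 <= 1, extinction probability = 1.

1.0000


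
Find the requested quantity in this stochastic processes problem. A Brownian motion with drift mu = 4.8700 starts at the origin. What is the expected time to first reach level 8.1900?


Expected first passage time = a/mu
= 8.1900/4.8700
= 1.6817

1.6817


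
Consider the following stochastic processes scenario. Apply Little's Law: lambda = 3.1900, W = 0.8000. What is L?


Little's Law: L = lambda * W
= 3.1900 * 0.8000
= 2.5520

2.5520


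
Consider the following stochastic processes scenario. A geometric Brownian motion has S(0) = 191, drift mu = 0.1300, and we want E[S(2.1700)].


E[S(t)] = S(0) * exp(mu * t)
= 191 * exp(0.1300 * 2.1700)
= 191 * 1.3259
= 253.2491

253.2491


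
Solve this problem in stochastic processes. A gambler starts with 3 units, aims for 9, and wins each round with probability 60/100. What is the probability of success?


Gambler's ruin formula:
r = q/p = 0.4000/0.6000 = 0.6667
P(win) = (1 - r^i)/(1 - r^N)
= (1 - 0.6667^3)/(1 - 0.6667^9)
= 0.7225

0.7225


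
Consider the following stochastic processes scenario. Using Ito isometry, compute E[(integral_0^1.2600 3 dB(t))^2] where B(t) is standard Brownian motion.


By Ito isometry: E[(int f dB)^2] = int f^2 dt
= 3^2 * 1.2600
= 9 * 1.2600 = 11.3400

11.3400


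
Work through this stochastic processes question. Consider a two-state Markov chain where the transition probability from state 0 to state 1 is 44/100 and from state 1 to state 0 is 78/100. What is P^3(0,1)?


Computing P^3 by matrix multiplication.
P = [[0.5600, 0.4400], [0.7800, 0.2200]]
After raising P to the power 3:
P^3(0,1) = 0.3645

0.3645


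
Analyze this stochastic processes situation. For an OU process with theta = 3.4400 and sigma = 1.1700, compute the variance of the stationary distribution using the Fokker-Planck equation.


Stationary variance = sigma^2 / (2*theta)
= 1.1700^2 / (2*3.4400)
= 1.3689 / 6.8800
= 0.1990

0.1990


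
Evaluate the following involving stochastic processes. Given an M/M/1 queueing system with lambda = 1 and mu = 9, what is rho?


rho = lambda/mu
= 1/9
= 0.1111

0.1111


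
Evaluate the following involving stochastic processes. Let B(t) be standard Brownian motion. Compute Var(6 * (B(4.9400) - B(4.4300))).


Var(alpha*(B(t)-B(s))) = alpha^2 * (t-s)
= 6^2 * (4.9400 - 4.4300)
= 36 * 0.5100
= 18.3600

18.3600


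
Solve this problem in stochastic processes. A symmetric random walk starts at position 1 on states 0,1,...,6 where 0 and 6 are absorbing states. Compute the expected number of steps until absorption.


For symmetric RW on 0,...,N with absorbing barriers, E(i) = i*(N-i)
E(1) = 1 * 5 = 5

5


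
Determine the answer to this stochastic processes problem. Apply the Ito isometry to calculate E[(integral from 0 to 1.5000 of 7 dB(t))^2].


By Ito isometry: E[(int f dB)^2] = int f^2 dt
= 7^2 * 1.5000
= 49 * 1.5000 = 73.5000

73.5000


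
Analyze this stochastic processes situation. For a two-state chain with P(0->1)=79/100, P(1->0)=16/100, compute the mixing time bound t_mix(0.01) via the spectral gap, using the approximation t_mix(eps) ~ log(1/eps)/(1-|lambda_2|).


lambda_2 = |1 - p01 - p10| = |1 - 0.7900 - 0.1600| = 0.0500
t_mix ~ log(1/eps)/(1 - |lambda_2|)
= log(100)/(1 - 0.0500) = 4.6052/0.9500
= 4.8475

4.8475


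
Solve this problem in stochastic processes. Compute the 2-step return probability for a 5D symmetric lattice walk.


P(return in 2 steps) = P(reverse first step) = 1/(2d)
= 1/10
= 0.1000

0.1000


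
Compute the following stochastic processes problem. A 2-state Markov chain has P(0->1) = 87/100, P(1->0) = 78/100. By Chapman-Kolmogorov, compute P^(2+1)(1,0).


P^3 = P^2 * P^1
Computing via matrix multiplication of the transition matrix.
Entry (1,0) of P^3 = 0.6026

0.6026


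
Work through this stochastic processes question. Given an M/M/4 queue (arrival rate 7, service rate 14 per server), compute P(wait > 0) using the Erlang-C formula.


a = lambda/mu = 0.5000
rho = a/c = 0.1250
Erlang-C formula applied:
C(c,a) = 0.0018

0.0018


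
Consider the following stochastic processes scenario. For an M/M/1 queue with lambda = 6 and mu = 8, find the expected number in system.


rho = 6/8 = 0.7500
L = rho/(1-rho)
= 0.7500/0.2500
= 3.0000

3.0000


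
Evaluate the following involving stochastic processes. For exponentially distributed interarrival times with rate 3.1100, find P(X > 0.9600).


P(X > t) = exp(-lambda * t)
= exp(-3.1100 * 0.9600)
= exp(-2.9856) = 0.0505

0.0505


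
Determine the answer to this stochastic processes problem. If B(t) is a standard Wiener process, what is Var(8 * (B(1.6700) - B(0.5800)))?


Var(alpha*(B(t)-B(s))) = alpha^2 * (t-s)
= 8^2 * (1.6700 - 0.5800)
= 64 * 1.0900
= 69.7600

69.7600


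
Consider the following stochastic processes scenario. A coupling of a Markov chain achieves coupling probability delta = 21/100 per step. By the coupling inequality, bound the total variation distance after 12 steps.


TV distance bound <= (1-delta)^n
= (1 - 0.2100)^12
= 0.7900^12
= 0.0591

0.0591


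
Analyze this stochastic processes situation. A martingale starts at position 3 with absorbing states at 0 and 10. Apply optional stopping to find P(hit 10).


By optional stopping theorem: E(M at tau) = M(0) = 3
P(hit 10)*10 + P(hit 0)*0 = 3
P(hit 10) = (3 - 0)/(10 - 0) = 3/10 = 0.3000

0.3000


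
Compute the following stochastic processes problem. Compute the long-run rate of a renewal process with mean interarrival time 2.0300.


Long-run renewal rate = 1/E(X)
= 1/2.0300
= 0.4926

0.4926


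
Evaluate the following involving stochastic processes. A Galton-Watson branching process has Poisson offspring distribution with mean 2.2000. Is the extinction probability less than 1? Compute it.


Since mu = 2.2000 > 1, extinction prob q < 1.
Solve s = exp(mu*(s-1)) iteratively.
q = 0.1563

0.1563


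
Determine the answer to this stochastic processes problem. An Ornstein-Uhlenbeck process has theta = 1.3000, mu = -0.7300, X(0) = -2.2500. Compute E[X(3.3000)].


E[X(t)] = mu + (X(0) - mu)*exp(-theta*t)
= -0.7300 + (-2.2500 - -0.7300)*exp(-1.3000*3.3000)
= -0.7300 + -1.5200 * 0.0137
= -0.7508

-0.7508


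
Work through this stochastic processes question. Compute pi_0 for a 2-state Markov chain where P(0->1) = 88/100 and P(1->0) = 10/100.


Stationary distribution: pi_0 = p10/(p01+p10), pi_1 = p01/(p01+p10)
p01 = 0.8800, p10 = 0.1000
pi_0 = 0.1020

0.1020


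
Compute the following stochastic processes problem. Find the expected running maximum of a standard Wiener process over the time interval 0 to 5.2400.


E(max B(s)) = sqrt(2t/pi)
= sqrt(2*5.2400/pi)
= sqrt(3.3359)
= 1.8264

1.8264


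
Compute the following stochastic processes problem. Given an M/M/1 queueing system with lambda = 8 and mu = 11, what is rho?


rho = lambda/mu
= 8/11
= 0.7273

0.7273


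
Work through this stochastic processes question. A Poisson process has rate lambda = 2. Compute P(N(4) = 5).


P(N(t)=k) = (lambda*t)^k * exp(-lambda*t) / k!
lambda*t = 8
= 8^5 * exp(-8) / 5!
= 32768 * 3.3546e-04 / 120
= 0.0916

0.0916


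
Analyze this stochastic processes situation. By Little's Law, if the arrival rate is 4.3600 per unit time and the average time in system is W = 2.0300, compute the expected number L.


Little's Law: L = lambda * W
= 4.3600 * 2.0300
= 8.8508

8.8508


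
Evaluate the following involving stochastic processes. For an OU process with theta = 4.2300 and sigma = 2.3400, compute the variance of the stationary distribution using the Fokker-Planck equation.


Stationary variance = sigma^2 / (2*theta)
= 2.3400^2 / (2*4.2300)
= 5.4756 / 8.4600
= 0.6472

0.6472


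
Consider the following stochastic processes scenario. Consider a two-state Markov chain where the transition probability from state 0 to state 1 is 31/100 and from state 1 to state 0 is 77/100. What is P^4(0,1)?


Computing P^4 by matrix multiplication.
P = [[0.6900, 0.3100], [0.7700, 0.2300]]
After raising P to the power 4:
P^4(0,1) = 0.2870

0.2870


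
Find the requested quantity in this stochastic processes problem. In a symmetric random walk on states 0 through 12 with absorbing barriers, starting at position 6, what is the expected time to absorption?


For symmetric RW on 0,...,N with absorbing barriers, E(i) = i*(N-i)
E(6) = 6 * 6 = 36

36


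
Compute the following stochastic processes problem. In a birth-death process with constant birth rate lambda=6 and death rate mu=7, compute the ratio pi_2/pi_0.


For birth-death process, pi_n/pi_0 = (lambda/mu)^n
= (6/7)^2
= 0.7347

0.7347


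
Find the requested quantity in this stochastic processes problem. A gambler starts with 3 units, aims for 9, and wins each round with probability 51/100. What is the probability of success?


Gambler's ruin formula:
r = q/p = 0.4900/0.5100 = 0.9608
P(win) = (1 - r^i)/(1 - r^N)
= (1 - 0.9608^3)/(1 - 0.9608^9)
= 0.3740

0.3740


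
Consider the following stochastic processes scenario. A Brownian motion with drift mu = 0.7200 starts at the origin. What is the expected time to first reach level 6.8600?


Expected first passage time = a/mu
= 6.8600/0.7200
= 9.5278

9.5278


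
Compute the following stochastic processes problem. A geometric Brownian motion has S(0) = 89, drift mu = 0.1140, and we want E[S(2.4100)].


E[S(t)] = S(0) * exp(mu * t)
= 89 * exp(0.1140 * 2.4100)
= 89 * 1.3162
= 117.1408

117.1408


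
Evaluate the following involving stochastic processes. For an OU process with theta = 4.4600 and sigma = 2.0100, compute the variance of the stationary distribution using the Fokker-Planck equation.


Stationary variance = sigma^2 / (2*theta)
= 2.0100^2 / (2*4.4600)
= 4.0401 / 8.9200
= 0.4529

0.4529


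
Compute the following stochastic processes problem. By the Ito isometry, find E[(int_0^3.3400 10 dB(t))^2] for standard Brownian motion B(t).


By Ito isometry: E[(int f dB)^2] = int f^2 dt
= 10^2 * 3.3400
= 100 * 3.3400 = 334.0000

334.0000


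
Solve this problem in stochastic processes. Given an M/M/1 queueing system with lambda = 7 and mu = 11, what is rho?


rho = lambda/mu
= 7/11
= 0.6364

0.6364


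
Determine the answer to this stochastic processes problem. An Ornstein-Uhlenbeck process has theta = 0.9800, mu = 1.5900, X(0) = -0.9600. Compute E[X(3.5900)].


E[X(t)] = mu + (X(0) - mu)*exp(-theta*t)
= 1.5900 + (-0.9600 - 1.5900)*exp(-0.9800*3.5900)
= 1.5900 + -2.5500 * 0.0297
= 1.5144

1.5144


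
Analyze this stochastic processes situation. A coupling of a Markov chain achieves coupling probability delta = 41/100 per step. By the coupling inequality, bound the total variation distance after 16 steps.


TV distance bound <= (1-delta)^n
= (1 - 0.4100)^16
= 0.5900^16
= 2.1559e-04

2.1559e-04


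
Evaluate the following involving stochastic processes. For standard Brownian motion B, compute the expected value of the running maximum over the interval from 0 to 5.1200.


E(max B(s)) = sqrt(2t/pi)
= sqrt(2*5.1200/pi)
= sqrt(3.2595)
= 1.8054

1.8054


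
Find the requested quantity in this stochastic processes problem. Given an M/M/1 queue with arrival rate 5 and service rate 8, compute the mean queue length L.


rho = 5/8 = 0.6250
L = rho/(1-rho)
= 0.6250/0.3750
= 1.6667

1.6667


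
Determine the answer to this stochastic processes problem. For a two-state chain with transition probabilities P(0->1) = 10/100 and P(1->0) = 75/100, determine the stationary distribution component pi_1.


Stationary distribution: pi_0 = p10/(p01+p10), pi_1 = p01/(p01+p10)
p01 = 0.1000, p10 = 0.7500
pi_1 = 0.1176

0.1176


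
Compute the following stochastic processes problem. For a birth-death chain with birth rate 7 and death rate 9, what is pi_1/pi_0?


For birth-death process, pi_n/pi_0 = (lambda/mu)^n
= (7/9)^1
= 0.7778

0.7778


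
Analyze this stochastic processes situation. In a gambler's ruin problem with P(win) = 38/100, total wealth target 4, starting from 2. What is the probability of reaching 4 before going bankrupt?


Gambler's ruin formula:
r = q/p = 0.6200/0.3800 = 1.6316
P(win) = (1 - r^i)/(1 - r^N)
= (1 - 1.6316^2)/(1 - 1.6316^4)
= 0.2731

0.2731


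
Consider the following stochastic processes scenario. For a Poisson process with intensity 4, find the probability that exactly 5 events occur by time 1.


P(N(t)=k) = (lambda*t)^k * exp(-lambda*t) / k!
lambda*t = 4
= 4^5 * exp(-4) / 5!
= 1024 * 0.0183 / 120
= 0.1563

0.1563


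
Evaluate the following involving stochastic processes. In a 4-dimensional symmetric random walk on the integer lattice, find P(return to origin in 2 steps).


P(return in 2 steps) = P(reverse first step) = 1/(2d)
= 1/8
= 0.1250

0.1250


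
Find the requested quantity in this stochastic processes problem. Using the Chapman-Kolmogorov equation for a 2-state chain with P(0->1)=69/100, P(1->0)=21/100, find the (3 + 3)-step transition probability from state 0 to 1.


P^6 = P^3 * P^3
Computing via matrix multiplication of the transition matrix.
Entry (0,1) of P^6 = 0.7667

0.7667


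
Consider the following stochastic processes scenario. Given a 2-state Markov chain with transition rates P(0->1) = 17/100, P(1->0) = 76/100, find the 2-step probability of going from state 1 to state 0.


Computing P^2 by matrix multiplication.
P = [[0.8300, 0.1700], [0.7600, 0.2400]]
After raising P to the power 2:
P^2(1,0) = 0.8132

0.8132


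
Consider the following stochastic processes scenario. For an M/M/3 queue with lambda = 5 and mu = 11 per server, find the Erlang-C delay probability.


a = lambda/mu = 0.4545
rho = a/c = 0.1515
Erlang-C formula applied:
C(c,a) = 0.0117

0.0117


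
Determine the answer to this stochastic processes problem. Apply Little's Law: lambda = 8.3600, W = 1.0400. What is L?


Little's Law: L = lambda * W
= 8.3600 * 1.0400
= 8.6944

8.6944


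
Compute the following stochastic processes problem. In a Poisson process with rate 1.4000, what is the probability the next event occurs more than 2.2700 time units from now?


P(X > t) = exp(-lambda * t)
= exp(-1.4000 * 2.2700)
= exp(-3.1780) = 0.0417

0.0417


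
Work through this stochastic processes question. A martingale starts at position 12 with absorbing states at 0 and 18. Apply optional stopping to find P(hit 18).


By optional stopping theorem: E(M at tau) = M(0) = 12
P(hit 18)*18 + P(hit 0)*0 = 12
P(hit 18) = (12 - 0)/(18 - 0) = 2/3 = 0.6667

0.6667


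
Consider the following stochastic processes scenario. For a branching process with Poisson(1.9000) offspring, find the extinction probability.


Since mu = 1.9000 > 1, extinction prob q < 1.
Solve s = exp(mu*(s-1)) iteratively.
q = 0.2328

0.2328


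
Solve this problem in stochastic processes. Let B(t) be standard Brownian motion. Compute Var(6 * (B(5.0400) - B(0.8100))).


Var(alpha*(B(t)-B(s))) = alpha^2 * (t-s)
= 6^2 * (5.0400 - 0.8100)
= 36 * 4.2300
= 152.2800

152.2800


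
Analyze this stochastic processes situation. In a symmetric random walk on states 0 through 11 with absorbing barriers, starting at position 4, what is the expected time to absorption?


For symmetric RW on 0,...,N with absorbing barriers, E(i) = i*(N-i)
E(4) = 4 * 7 = 28

28


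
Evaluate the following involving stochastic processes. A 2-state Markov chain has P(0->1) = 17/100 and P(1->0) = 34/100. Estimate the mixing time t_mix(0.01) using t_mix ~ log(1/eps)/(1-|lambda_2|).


lambda_2 = |1 - p01 - p10| = |1 - 0.1700 - 0.3400| = 0.4900
t_mix ~ log(1/eps)/(1 - |lambda_2|)
= log(100)/(1 - 0.4900) = 4.6052/0.5100
= 9.0297

9.0297


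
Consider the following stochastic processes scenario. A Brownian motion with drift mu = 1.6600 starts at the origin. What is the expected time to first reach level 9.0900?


Expected first passage time = a/mu
= 9.0900/1.6600
= 5.4759

5.4759


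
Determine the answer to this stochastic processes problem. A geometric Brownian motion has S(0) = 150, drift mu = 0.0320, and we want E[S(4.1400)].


E[S(t)] = S(0) * exp(mu * t)
= 150 * exp(0.0320 * 4.1400)
= 150 * 1.1417
= 171.2484

171.2484
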